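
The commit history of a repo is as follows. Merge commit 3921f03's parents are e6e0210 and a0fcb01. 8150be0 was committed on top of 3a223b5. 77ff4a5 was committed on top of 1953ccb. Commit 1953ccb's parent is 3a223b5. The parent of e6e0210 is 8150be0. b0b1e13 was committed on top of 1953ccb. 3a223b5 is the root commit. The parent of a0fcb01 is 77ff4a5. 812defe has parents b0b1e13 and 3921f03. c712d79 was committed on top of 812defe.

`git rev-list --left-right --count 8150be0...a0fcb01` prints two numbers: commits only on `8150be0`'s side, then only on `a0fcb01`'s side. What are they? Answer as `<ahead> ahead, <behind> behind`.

Reachable from 8150be0: {3a223b5, 8150be0}.
Reachable from a0fcb01: {1953ccb, 3a223b5, 77ff4a5, a0fcb01}.
Only in 8150be0's history (ahead): {8150be0} — 1.
Only in a0fcb01's history (behind): {1953ccb, 77ff4a5, a0fcb01} — 3.

1 ahead, 3 behind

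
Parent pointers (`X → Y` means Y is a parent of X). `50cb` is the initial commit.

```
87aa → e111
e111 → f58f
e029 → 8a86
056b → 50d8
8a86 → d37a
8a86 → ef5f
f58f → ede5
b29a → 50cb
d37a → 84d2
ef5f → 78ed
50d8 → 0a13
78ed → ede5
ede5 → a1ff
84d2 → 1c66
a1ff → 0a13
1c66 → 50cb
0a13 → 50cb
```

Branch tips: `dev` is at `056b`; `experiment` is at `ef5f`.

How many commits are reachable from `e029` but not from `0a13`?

Reachable from e029: {0a13, 1c66, 50cb, 78ed, 84d2, 8a86, a1ff, d37a, e029, ede5, ef5f}.
Reachable from 0a13: {0a13, 50cb}.
In e029's history but not 0a13's: {1c66, 78ed, 84d2, 8a86, a1ff, d37a, e029, ede5, ef5f} — 9 commits.

9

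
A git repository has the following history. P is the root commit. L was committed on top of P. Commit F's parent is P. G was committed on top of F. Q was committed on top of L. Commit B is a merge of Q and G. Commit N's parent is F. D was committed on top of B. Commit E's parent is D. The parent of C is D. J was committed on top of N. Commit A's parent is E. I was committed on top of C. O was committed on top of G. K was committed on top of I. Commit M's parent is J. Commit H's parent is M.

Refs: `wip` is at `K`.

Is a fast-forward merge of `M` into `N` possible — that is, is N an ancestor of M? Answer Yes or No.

A fast-forward from N to M is possible iff N is an ancestor of M.
Ancestors of M: {F, J, M, N, P}.
N is among them, so fast-forward is possible.

Yes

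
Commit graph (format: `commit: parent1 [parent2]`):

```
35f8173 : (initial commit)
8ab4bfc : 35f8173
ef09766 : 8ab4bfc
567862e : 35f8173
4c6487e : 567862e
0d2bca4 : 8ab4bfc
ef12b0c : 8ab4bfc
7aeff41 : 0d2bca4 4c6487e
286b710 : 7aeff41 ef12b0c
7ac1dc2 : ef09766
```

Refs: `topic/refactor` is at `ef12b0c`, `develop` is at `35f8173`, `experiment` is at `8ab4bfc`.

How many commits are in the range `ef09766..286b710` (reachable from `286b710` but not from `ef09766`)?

6

Reachable from 286b710: {0d2bca4, 286b710, 35f8173, 4c6487e, 567862e, 7aeff41, 8ab4bfc, ef12b0c}.
Reachable from ef09766: {35f8173, 8ab4bfc, ef09766}.
In 286b710's history but not ef09766's: {0d2bca4, 286b710, 4c6487e, 567862e, 7aeff41, ef12b0c} — 6 commits.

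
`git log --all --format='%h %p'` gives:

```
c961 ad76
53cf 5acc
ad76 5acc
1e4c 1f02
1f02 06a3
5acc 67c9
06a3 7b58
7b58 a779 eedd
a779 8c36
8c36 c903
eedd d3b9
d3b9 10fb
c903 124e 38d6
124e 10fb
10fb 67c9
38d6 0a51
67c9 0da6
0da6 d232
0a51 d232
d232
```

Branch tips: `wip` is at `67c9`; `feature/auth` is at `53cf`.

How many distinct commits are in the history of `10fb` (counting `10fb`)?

4

Walking parent pointers from 10fb: reachable set = {0da6, 10fb, 67c9, d232}.
That is 4 commits.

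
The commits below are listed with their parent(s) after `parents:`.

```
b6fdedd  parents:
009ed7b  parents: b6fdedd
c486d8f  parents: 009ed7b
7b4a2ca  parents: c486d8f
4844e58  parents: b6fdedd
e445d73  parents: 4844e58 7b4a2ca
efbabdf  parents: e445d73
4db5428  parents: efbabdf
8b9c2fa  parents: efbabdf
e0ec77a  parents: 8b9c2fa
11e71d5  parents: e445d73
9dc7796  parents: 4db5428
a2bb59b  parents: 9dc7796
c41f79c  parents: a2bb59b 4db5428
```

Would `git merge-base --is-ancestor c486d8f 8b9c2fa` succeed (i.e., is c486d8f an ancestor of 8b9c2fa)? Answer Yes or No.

Yes

Ancestors of 8b9c2fa (commits reachable by following parents): {009ed7b, 4844e58, 7b4a2ca, 8b9c2fa, b6fdedd, c486d8f, e445d73, efbabdf}.
c486d8f is in that set, so it is an ancestor of 8b9c2fa.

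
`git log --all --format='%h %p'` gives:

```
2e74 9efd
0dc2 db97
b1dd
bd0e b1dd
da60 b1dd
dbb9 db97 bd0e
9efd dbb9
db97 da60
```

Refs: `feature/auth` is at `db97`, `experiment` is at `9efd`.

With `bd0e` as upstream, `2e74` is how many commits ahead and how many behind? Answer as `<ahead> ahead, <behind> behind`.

Reachable from 2e74: {2e74, 9efd, b1dd, bd0e, da60, db97, dbb9}.
Reachable from bd0e: {b1dd, bd0e}.
Only in 2e74's history (ahead): {2e74, 9efd, da60, db97, dbb9} — 5.
Only in bd0e's history (behind): {} — 0.

5 ahead, 0 behind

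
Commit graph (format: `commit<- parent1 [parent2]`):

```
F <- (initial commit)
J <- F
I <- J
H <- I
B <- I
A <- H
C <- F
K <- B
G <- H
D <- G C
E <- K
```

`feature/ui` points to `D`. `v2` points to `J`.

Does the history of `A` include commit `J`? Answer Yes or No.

Yes

Ancestors of A (commits reachable by following parents): {A, F, H, I, J}.
J is in that set, so it is an ancestor of A.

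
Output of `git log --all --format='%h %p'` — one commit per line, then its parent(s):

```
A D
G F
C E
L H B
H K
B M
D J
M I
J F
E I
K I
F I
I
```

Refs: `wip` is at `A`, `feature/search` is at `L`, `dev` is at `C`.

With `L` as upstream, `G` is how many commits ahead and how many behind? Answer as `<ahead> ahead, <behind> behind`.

2 ahead, 5 behind

Reachable from G: {F, G, I}.
Reachable from L: {B, H, I, K, L, M}.
Only in G's history (ahead): {F, G} — 2.
Only in L's history (behind): {B, H, K, L, M} — 5.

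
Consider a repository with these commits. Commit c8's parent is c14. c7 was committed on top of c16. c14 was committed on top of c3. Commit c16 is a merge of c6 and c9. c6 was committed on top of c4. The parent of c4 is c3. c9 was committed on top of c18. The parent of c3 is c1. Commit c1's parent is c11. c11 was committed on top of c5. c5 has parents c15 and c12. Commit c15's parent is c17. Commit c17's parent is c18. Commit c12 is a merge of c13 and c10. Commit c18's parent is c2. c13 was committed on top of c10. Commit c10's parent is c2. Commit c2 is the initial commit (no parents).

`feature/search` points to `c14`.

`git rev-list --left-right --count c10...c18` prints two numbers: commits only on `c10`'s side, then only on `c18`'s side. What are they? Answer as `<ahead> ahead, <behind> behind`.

1 ahead, 1 behind

Reachable from c10: {c10, c2}.
Reachable from c18: {c18, c2}.
Only in c10's history (ahead): {c10} — 1.
Only in c18's history (behind): {c18} — 1.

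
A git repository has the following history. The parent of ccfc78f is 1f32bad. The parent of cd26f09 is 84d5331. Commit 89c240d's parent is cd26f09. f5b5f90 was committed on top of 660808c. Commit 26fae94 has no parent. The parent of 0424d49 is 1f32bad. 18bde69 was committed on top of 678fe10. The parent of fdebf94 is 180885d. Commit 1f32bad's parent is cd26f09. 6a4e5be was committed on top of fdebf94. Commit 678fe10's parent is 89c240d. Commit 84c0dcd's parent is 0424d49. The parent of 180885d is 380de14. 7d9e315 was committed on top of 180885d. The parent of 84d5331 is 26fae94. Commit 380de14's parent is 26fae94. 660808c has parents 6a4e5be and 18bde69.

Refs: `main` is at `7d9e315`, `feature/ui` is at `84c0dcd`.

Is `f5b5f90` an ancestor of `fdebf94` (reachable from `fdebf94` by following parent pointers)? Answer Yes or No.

No

Ancestors of fdebf94: {180885d, 26fae94, 380de14, fdebf94}.
f5b5f90 is not in that set, so it is not an ancestor of fdebf94.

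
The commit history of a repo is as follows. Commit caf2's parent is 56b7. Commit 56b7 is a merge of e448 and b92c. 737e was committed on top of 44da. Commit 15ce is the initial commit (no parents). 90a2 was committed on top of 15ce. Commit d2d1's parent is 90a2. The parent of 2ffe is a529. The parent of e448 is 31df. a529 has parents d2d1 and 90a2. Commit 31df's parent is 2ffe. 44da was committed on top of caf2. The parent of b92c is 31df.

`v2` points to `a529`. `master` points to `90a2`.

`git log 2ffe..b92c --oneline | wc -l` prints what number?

2

Reachable from b92c: {15ce, 2ffe, 31df, 90a2, a529, b92c, d2d1}.
Reachable from 2ffe: {15ce, 2ffe, 90a2, a529, d2d1}.
In b92c's history but not 2ffe's: {31df, b92c} — 2 commits.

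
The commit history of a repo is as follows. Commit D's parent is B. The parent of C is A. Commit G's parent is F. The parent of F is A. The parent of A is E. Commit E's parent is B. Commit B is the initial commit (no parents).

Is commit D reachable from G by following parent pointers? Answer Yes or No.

Ancestors of G: {A, B, E, F, G}.
D is not in that set, so it is not an ancestor of G.

No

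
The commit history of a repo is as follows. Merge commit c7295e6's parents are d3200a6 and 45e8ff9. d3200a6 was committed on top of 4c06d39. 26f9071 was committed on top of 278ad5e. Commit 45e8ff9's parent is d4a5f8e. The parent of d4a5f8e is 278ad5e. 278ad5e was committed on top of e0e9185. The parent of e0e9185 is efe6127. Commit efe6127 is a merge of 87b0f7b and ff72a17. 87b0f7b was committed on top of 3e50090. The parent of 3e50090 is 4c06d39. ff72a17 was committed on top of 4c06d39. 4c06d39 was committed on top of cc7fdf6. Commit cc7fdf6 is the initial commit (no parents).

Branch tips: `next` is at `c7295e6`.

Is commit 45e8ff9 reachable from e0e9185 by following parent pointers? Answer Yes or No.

Ancestors of e0e9185: {3e50090, 4c06d39, 87b0f7b, cc7fdf6, e0e9185, efe6127, ff72a17}.
45e8ff9 is not in that set, so it is not an ancestor of e0e9185.

No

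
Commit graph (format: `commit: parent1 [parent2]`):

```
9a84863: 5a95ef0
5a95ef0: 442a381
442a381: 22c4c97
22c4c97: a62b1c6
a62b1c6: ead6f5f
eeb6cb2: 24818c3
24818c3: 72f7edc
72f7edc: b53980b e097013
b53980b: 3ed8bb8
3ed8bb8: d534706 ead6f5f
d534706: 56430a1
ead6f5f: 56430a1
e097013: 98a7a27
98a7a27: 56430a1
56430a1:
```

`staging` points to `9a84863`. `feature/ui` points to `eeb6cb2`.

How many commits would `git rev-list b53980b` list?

5

Walking parent pointers from b53980b: reachable set = {3ed8bb8, 56430a1, b53980b, d534706, ead6f5f}.
That is 5 commits.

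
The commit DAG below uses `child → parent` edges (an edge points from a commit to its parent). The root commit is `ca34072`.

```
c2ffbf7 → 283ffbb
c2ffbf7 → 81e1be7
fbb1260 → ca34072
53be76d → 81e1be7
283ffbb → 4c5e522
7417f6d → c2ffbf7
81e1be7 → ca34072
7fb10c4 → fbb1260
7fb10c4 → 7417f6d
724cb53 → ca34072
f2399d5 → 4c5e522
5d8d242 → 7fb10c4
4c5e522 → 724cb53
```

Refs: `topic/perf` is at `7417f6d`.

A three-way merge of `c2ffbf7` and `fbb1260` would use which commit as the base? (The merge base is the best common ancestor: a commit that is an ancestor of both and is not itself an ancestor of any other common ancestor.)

Ancestors of c2ffbf7: {283ffbb, 4c5e522, 724cb53, 81e1be7, c2ffbf7, ca34072}.
Ancestors of fbb1260: {ca34072, fbb1260}.
Common ancestors: {ca34072}.
The only common ancestor is ca34072, so it is the merge base.

ca34072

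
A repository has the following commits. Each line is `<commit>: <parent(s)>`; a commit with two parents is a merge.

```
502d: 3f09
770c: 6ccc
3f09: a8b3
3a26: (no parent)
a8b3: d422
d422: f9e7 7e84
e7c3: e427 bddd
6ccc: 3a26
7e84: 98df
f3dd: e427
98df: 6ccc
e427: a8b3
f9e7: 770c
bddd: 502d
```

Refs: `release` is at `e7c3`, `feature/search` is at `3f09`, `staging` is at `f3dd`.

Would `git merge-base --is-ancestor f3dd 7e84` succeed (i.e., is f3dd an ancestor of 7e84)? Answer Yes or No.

Ancestors of 7e84: {3a26, 6ccc, 7e84, 98df}.
f3dd is not in that set, so it is not an ancestor of 7e84.

No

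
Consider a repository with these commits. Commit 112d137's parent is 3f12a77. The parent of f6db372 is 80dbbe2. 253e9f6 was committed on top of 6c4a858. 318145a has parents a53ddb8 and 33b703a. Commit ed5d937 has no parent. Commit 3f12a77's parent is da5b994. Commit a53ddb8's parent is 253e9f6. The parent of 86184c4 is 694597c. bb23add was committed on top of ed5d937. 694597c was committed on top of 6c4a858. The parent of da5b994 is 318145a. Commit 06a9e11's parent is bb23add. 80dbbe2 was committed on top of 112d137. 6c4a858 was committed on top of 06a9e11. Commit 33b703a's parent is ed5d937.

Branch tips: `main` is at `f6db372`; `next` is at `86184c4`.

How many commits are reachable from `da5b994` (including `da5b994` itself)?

9

Walking parent pointers from da5b994: reachable set = {06a9e11, 253e9f6, 318145a, 33b703a, 6c4a858, a53ddb8, bb23add, da5b994, ed5d937}.
That is 9 commits.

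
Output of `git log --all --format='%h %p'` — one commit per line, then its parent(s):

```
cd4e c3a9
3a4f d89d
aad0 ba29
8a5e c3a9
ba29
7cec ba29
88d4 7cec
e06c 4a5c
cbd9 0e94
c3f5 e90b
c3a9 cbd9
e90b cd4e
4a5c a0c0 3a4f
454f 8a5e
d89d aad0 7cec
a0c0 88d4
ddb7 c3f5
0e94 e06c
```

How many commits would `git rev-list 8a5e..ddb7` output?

4

Reachable from ddb7: {0e94, 3a4f, 4a5c, 7cec, 88d4, a0c0, aad0, ba29, c3a9, c3f5, cbd9, cd4e, d89d, ddb7, e06c, e90b}.
Reachable from 8a5e: {0e94, 3a4f, 4a5c, 7cec, 88d4, 8a5e, a0c0, aad0, ba29, c3a9, cbd9, d89d, e06c}.
In ddb7's history but not 8a5e's: {c3f5, cd4e, ddb7, e90b} — 4 commits.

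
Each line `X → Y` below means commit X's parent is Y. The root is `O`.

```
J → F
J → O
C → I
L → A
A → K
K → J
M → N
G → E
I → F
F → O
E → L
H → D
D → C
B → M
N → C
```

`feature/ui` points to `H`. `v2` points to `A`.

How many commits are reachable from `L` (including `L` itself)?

6

Walking parent pointers from L: reachable set = {A, F, J, K, L, O}.
That is 6 commits.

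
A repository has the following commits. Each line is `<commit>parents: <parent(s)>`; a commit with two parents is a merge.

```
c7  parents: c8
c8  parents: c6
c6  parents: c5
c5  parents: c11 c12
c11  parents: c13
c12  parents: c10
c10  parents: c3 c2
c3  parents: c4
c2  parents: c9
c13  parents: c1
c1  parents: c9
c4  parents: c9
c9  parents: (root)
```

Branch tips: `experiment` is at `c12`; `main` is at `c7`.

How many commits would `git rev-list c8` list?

12

Walking parent pointers from c8: reachable set = {c1, c10, c11, c12, c13, c2, c3, c4, c5, c6, c8, c9}.
That is 12 commits.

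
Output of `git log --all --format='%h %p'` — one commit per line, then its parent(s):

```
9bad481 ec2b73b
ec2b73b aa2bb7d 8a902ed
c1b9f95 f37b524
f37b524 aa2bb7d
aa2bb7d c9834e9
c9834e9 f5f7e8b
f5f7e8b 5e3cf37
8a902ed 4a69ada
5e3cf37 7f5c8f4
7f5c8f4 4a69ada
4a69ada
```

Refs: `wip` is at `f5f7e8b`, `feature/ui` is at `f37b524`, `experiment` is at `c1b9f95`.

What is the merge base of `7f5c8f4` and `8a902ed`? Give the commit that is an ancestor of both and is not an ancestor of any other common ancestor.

4a69ada

Ancestors of 7f5c8f4: {4a69ada, 7f5c8f4}.
Ancestors of 8a902ed: {4a69ada, 8a902ed}.
Common ancestors: {4a69ada}.
The only common ancestor is 4a69ada, so it is the merge base.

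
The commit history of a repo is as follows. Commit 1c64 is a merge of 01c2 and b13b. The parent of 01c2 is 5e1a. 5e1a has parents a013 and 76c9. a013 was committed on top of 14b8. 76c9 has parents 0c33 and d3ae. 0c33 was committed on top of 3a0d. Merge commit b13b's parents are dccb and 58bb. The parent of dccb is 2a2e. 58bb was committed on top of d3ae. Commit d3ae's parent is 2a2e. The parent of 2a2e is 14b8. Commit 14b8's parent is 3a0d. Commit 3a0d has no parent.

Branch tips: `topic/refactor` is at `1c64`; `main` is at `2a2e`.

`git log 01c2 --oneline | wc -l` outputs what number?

Walking parent pointers from 01c2: reachable set = {01c2, 0c33, 14b8, 2a2e, 3a0d, 5e1a, 76c9, a013, d3ae}.
That is 9 commits.

9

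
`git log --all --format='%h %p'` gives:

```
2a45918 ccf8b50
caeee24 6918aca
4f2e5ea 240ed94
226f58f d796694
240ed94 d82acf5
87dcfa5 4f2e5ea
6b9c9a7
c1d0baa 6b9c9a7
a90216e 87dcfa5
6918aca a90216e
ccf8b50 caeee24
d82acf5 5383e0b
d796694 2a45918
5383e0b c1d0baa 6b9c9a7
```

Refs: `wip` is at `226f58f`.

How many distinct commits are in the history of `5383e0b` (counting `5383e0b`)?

3

Walking parent pointers from 5383e0b: reachable set = {5383e0b, 6b9c9a7, c1d0baa}.
That is 3 commits.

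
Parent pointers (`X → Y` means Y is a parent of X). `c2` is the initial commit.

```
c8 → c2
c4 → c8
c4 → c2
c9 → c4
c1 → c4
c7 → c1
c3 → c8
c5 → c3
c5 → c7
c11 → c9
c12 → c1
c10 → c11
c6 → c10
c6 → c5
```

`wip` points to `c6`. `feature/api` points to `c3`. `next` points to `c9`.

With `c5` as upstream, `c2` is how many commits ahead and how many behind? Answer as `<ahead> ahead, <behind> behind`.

0 ahead, 6 behind

Reachable from c2: {c2}.
Reachable from c5: {c1, c2, c3, c4, c5, c7, c8}.
Only in c2's history (ahead): {} — 0.
Only in c5's history (behind): {c1, c3, c4, c5, c7, c8} — 6.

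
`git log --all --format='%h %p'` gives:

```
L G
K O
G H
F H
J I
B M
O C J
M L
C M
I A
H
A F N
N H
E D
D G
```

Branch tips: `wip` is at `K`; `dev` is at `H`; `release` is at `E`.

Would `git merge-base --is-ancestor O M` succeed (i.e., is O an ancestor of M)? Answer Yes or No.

No

Ancestors of M: {G, H, L, M}.
O is not in that set, so it is not an ancestor of M.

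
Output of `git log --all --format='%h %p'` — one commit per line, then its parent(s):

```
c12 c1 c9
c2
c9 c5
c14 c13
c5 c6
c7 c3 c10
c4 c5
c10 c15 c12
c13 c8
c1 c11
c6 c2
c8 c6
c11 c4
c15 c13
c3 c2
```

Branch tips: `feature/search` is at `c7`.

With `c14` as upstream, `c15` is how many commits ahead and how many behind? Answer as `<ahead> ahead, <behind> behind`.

Reachable from c15: {c13, c15, c2, c6, c8}.
Reachable from c14: {c13, c14, c2, c6, c8}.
Only in c15's history (ahead): {c15} — 1.
Only in c14's history (behind): {c14} — 1.

1 ahead, 1 behind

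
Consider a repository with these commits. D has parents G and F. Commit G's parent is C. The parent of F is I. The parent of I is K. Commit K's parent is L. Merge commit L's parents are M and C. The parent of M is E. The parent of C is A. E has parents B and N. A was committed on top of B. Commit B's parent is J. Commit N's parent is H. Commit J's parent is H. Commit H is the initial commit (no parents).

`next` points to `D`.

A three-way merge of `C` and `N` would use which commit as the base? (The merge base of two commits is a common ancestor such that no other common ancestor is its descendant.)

H

Ancestors of C: {A, B, C, H, J}.
Ancestors of N: {H, N}.
Common ancestors: {H}.
The only common ancestor is H, so it is the merge base.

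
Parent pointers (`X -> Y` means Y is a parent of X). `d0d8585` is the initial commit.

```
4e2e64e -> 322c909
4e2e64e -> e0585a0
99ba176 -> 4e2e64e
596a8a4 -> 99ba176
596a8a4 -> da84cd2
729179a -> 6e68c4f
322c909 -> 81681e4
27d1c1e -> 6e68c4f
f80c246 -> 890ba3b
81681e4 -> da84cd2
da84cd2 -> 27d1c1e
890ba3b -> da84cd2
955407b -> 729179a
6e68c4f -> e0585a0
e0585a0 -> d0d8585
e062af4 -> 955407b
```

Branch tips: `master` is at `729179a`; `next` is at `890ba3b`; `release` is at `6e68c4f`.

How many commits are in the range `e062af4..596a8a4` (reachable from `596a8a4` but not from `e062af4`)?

Reachable from 596a8a4: {27d1c1e, 322c909, 4e2e64e, 596a8a4, 6e68c4f, 81681e4, 99ba176, d0d8585, da84cd2, e0585a0}.
Reachable from e062af4: {6e68c4f, 729179a, 955407b, d0d8585, e0585a0, e062af4}.
In 596a8a4's history but not e062af4's: {27d1c1e, 322c909, 4e2e64e, 596a8a4, 81681e4, 99ba176, da84cd2} — 7 commits.

7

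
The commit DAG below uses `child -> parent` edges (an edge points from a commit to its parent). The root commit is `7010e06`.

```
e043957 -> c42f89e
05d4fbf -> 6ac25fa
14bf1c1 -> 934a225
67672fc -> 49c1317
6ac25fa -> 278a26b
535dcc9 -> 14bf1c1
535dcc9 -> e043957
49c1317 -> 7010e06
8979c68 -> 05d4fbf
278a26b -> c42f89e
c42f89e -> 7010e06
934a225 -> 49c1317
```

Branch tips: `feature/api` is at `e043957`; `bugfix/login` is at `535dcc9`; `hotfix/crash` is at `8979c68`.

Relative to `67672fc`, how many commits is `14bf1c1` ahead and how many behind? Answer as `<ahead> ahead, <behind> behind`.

2 ahead, 1 behind

Reachable from 14bf1c1: {14bf1c1, 49c1317, 7010e06, 934a225}.
Reachable from 67672fc: {49c1317, 67672fc, 7010e06}.
Only in 14bf1c1's history (ahead): {14bf1c1, 934a225} — 2.
Only in 67672fc's history (behind): {67672fc} — 1.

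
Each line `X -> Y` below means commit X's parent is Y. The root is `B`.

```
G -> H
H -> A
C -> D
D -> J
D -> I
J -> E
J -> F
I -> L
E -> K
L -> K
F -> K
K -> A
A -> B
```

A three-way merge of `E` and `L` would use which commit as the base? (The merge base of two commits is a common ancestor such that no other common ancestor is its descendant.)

Ancestors of E: {A, B, E, K}.
Ancestors of L: {A, B, K, L}.
Common ancestors: {A, B, K}.
Among these, K is not an ancestor of any other common ancestor — it is the merge base.

K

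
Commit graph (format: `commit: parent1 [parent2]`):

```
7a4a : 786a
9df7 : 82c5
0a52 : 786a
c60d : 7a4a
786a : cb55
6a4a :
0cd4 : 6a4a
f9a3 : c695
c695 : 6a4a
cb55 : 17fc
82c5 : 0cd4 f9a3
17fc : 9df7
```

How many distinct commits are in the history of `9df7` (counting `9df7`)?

6

Walking parent pointers from 9df7: reachable set = {0cd4, 6a4a, 82c5, 9df7, c695, f9a3}.
That is 6 commits.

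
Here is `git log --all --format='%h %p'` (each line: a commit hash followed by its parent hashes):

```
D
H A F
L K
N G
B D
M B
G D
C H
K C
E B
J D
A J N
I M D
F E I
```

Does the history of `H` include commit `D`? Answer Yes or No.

Ancestors of H (commits reachable by following parents): {A, B, D, E, F, G, H, I, J, M, N}.
D is in that set, so it is an ancestor of H.

Yes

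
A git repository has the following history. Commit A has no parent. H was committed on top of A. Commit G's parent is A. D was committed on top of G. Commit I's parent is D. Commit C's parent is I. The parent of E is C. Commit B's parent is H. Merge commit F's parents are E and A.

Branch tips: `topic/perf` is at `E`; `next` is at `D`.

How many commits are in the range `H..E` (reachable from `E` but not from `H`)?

Reachable from E: {A, C, D, E, G, I}.
Reachable from H: {A, H}.
In E's history but not H's: {C, D, E, G, I} — 5 commits.

5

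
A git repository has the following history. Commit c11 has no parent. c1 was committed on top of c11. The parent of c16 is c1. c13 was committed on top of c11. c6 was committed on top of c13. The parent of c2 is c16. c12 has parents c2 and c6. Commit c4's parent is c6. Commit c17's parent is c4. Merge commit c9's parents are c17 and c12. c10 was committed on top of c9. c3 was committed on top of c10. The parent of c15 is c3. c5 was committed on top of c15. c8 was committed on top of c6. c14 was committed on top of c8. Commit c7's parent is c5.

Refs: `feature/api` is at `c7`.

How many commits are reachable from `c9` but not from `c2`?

Reachable from c9: {c1, c11, c12, c13, c16, c17, c2, c4, c6, c9}.
Reachable from c2: {c1, c11, c16, c2}.
In c9's history but not c2's: {c12, c13, c17, c4, c6, c9} — 6 commits.

6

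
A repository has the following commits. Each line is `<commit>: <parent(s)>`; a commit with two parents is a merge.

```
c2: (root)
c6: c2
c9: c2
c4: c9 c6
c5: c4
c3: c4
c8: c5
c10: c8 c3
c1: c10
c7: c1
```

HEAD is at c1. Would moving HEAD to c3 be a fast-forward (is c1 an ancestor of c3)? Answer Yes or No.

A fast-forward from c1 to c3 is possible iff c1 is an ancestor of c3.
Ancestors of c3: {c2, c3, c4, c6, c9}.
c1 is not among them, so fast-forward is not possible.

No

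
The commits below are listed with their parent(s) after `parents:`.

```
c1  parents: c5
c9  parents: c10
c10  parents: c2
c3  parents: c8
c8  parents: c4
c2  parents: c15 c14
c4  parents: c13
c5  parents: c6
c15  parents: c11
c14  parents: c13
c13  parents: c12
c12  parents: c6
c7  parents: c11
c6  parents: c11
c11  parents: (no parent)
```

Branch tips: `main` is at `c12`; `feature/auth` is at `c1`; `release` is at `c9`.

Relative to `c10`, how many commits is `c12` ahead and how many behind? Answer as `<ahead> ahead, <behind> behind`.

Reachable from c12: {c11, c12, c6}.
Reachable from c10: {c10, c11, c12, c13, c14, c15, c2, c6}.
Only in c12's history (ahead): {} — 0.
Only in c10's history (behind): {c10, c13, c14, c15, c2} — 5.

0 ahead, 5 behind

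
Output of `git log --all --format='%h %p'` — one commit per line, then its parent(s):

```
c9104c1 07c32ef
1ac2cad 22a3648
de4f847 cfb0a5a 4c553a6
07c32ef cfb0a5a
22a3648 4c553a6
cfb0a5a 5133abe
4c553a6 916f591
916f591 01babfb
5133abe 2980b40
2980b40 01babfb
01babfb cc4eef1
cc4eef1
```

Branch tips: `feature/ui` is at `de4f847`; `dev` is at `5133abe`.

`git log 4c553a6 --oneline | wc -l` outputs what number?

4

Walking parent pointers from 4c553a6: reachable set = {01babfb, 4c553a6, 916f591, cc4eef1}.
That is 4 commits.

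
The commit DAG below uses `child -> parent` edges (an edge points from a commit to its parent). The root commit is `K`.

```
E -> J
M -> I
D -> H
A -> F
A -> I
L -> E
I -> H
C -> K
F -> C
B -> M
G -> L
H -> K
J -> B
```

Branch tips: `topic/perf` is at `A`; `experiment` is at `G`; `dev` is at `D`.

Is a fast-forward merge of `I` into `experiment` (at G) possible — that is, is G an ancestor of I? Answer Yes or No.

No

A fast-forward from G to I is possible iff G is an ancestor of I.
Ancestors of I: {H, I, K}.
G is not among them, so fast-forward is not possible.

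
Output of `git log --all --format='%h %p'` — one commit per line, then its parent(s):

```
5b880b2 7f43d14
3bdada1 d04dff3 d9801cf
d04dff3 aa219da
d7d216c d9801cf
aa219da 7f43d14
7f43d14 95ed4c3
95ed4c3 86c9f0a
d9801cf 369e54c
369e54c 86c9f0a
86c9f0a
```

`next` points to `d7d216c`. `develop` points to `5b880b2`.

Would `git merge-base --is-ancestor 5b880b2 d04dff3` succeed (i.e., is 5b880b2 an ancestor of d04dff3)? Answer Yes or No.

Ancestors of d04dff3: {7f43d14, 86c9f0a, 95ed4c3, aa219da, d04dff3}.
5b880b2 is not in that set, so it is not an ancestor of d04dff3.

No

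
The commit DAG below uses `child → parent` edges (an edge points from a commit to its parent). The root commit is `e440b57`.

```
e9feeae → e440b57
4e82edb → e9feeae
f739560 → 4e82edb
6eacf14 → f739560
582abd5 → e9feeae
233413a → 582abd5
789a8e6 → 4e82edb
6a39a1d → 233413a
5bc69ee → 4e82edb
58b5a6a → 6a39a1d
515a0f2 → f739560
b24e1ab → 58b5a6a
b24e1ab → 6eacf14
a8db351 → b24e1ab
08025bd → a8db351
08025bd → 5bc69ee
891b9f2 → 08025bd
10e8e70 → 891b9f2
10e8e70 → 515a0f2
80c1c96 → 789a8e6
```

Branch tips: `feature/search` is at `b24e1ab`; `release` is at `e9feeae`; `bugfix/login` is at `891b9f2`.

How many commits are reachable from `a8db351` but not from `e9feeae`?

9

Reachable from a8db351: {233413a, 4e82edb, 582abd5, 58b5a6a, 6a39a1d, 6eacf14, a8db351, b24e1ab, e440b57, e9feeae, f739560}.
Reachable from e9feeae: {e440b57, e9feeae}.
In a8db351's history but not e9feeae's: {233413a, 4e82edb, 582abd5, 58b5a6a, 6a39a1d, 6eacf14, a8db351, b24e1ab, f739560} — 9 commits.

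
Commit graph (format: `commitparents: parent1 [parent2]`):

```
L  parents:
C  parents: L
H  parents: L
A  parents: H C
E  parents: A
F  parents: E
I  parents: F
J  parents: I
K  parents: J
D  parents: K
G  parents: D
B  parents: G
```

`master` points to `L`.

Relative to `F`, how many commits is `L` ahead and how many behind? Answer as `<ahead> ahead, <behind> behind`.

0 ahead, 5 behind

Reachable from L: {L}.
Reachable from F: {A, C, E, F, H, L}.
Only in L's history (ahead): {} — 0.
Only in F's history (behind): {A, C, E, F, H} — 5.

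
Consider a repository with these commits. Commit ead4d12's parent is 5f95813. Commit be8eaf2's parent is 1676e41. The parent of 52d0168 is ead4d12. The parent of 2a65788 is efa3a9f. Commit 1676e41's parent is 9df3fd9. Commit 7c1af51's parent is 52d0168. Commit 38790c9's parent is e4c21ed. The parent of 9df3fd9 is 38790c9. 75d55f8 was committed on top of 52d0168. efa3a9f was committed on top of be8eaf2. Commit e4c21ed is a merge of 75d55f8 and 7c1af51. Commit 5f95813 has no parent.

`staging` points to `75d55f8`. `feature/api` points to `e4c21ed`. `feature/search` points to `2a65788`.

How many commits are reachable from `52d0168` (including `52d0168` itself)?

Walking parent pointers from 52d0168: reachable set = {52d0168, 5f95813, ead4d12}.
That is 3 commits.

3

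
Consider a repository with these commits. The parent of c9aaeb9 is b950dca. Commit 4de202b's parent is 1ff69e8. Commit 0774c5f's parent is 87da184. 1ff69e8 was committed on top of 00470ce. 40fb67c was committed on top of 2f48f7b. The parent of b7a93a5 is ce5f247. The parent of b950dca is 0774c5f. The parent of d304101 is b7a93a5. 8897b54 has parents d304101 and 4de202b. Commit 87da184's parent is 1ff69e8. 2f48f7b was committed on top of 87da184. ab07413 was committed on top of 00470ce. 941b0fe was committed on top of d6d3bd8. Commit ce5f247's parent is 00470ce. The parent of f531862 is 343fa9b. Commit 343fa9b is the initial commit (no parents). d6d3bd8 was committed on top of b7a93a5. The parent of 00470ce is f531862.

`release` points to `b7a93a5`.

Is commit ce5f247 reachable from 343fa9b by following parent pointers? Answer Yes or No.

Ancestors of 343fa9b: {343fa9b}.
ce5f247 is not in that set, so it is not an ancestor of 343fa9b.

No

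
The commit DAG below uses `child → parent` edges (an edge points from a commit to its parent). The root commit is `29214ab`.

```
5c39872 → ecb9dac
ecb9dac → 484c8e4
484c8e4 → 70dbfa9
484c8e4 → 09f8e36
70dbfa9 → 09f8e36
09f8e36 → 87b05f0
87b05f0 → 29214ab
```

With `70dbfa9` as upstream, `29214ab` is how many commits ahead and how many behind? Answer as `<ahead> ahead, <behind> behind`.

0 ahead, 3 behind

Reachable from 29214ab: {29214ab}.
Reachable from 70dbfa9: {09f8e36, 29214ab, 70dbfa9, 87b05f0}.
Only in 29214ab's history (ahead): {} — 0.
Only in 70dbfa9's history (behind): {09f8e36, 70dbfa9, 87b05f0} — 3.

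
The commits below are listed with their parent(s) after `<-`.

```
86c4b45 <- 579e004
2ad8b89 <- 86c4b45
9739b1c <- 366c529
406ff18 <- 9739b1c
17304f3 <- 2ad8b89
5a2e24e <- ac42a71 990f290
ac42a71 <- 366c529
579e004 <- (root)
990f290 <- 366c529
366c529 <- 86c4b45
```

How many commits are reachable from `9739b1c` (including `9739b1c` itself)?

Walking parent pointers from 9739b1c: reachable set = {366c529, 579e004, 86c4b45, 9739b1c}.
That is 4 commits.

4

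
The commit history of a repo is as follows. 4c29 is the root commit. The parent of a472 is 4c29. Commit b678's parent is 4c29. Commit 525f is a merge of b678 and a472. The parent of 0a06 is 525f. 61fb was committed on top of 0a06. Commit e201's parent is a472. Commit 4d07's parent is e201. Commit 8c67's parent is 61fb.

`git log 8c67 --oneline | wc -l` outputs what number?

Walking parent pointers from 8c67: reachable set = {0a06, 4c29, 525f, 61fb, 8c67, a472, b678}.
That is 7 commits.

7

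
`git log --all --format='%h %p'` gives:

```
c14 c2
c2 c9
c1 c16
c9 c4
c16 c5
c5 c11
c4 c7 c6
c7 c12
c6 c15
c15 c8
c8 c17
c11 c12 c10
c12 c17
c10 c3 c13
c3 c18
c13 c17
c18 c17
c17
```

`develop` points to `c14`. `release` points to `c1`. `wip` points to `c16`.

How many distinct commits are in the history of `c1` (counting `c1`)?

Walking parent pointers from c1: reachable set = {c1, c10, c11, c12, c13, c16, c17, c18, c3, c5}.
That is 10 commits.

10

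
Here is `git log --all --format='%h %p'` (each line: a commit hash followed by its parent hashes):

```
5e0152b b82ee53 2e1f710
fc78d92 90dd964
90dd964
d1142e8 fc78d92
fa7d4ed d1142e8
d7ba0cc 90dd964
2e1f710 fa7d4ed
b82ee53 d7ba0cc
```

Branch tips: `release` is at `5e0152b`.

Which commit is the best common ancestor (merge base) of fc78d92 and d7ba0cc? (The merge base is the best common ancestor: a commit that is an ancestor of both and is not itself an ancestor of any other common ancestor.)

90dd964

Ancestors of fc78d92: {90dd964, fc78d92}.
Ancestors of d7ba0cc: {90dd964, d7ba0cc}.
Common ancestors: {90dd964}.
The only common ancestor is 90dd964, so it is the merge base.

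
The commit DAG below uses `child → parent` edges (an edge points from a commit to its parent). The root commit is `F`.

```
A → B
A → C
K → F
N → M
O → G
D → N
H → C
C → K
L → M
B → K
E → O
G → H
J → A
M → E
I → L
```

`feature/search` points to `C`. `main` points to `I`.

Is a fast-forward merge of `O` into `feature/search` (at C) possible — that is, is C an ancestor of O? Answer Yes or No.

A fast-forward from C to O is possible iff C is an ancestor of O.
Ancestors of O: {C, F, G, H, K, O}.
C is among them, so fast-forward is possible.

Yes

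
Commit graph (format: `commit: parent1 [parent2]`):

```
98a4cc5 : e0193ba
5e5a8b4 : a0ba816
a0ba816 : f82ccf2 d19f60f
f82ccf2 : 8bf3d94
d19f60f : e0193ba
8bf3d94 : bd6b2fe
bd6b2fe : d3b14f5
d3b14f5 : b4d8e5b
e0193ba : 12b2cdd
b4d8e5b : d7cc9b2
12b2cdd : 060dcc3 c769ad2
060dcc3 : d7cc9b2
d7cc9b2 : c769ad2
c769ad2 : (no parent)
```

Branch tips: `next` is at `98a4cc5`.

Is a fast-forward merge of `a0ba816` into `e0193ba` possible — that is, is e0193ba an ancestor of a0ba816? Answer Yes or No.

A fast-forward from e0193ba to a0ba816 is possible iff e0193ba is an ancestor of a0ba816.
Ancestors of a0ba816: {060dcc3, 12b2cdd, 8bf3d94, a0ba816, b4d8e5b, bd6b2fe, c769ad2, d19f60f, d3b14f5, d7cc9b2, e0193ba, f82ccf2}.
e0193ba is among them, so fast-forward is possible.

Yes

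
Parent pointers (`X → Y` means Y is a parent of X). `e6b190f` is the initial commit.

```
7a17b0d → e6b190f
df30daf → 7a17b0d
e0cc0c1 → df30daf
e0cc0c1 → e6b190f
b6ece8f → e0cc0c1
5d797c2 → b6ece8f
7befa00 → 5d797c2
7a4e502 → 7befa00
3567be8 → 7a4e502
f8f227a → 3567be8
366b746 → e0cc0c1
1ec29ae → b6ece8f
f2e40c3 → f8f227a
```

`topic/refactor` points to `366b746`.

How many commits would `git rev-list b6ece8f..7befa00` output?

2

Reachable from 7befa00: {5d797c2, 7a17b0d, 7befa00, b6ece8f, df30daf, e0cc0c1, e6b190f}.
Reachable from b6ece8f: {7a17b0d, b6ece8f, df30daf, e0cc0c1, e6b190f}.
In 7befa00's history but not b6ece8f's: {5d797c2, 7befa00} — 2 commits.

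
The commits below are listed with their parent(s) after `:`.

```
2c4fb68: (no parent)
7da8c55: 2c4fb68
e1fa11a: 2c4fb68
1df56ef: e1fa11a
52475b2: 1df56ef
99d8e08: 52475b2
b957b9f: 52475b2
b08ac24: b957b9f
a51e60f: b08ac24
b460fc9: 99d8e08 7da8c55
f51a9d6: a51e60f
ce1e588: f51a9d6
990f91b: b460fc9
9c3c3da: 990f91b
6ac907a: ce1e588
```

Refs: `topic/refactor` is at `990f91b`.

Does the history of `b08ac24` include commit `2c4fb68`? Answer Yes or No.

Ancestors of b08ac24 (commits reachable by following parents): {1df56ef, 2c4fb68, 52475b2, b08ac24, b957b9f, e1fa11a}.
2c4fb68 is in that set, so it is an ancestor of b08ac24.

Yes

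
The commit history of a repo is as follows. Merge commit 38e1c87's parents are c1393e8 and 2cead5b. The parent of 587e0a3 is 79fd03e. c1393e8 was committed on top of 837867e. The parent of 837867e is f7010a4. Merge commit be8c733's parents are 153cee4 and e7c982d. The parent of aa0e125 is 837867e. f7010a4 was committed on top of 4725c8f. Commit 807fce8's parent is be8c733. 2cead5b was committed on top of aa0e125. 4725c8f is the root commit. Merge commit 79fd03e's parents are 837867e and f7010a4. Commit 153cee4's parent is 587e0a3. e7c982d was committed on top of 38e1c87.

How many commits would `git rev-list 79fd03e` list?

4

Walking parent pointers from 79fd03e: reachable set = {4725c8f, 79fd03e, 837867e, f7010a4}.
That is 4 commits.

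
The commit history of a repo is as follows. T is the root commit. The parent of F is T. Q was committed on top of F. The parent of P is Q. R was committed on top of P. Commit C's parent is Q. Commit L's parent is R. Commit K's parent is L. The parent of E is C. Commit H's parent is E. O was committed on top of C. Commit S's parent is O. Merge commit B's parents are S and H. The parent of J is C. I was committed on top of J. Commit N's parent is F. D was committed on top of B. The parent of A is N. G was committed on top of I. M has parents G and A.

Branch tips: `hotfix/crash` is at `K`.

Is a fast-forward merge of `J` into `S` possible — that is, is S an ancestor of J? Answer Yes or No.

A fast-forward from S to J is possible iff S is an ancestor of J.
Ancestors of J: {C, F, J, Q, T}.
S is not among them, so fast-forward is not possible.

No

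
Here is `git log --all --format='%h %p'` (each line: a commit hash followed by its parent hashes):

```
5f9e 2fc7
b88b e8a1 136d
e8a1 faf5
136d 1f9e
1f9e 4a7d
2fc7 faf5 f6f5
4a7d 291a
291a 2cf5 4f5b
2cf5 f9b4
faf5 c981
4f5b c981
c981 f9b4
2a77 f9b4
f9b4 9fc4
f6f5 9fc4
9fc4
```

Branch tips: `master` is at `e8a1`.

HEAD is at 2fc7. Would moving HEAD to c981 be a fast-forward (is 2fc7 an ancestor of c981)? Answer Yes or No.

No

A fast-forward from 2fc7 to c981 is possible iff 2fc7 is an ancestor of c981.
Ancestors of c981: {9fc4, c981, f9b4}.
2fc7 is not among them, so fast-forward is not possible.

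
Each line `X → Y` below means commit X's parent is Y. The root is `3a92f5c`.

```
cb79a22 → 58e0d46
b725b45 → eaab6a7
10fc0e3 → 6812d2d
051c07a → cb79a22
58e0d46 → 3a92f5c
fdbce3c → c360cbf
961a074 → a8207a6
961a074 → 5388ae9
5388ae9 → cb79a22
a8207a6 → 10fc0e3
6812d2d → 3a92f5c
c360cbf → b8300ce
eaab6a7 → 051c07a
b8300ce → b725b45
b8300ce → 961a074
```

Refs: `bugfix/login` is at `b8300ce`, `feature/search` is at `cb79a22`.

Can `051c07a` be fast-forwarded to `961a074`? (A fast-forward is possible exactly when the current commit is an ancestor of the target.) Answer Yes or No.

A fast-forward from 051c07a to 961a074 is possible iff 051c07a is an ancestor of 961a074.
Ancestors of 961a074: {10fc0e3, 3a92f5c, 5388ae9, 58e0d46, 6812d2d, 961a074, a8207a6, cb79a22}.
051c07a is not among them, so fast-forward is not possible.

No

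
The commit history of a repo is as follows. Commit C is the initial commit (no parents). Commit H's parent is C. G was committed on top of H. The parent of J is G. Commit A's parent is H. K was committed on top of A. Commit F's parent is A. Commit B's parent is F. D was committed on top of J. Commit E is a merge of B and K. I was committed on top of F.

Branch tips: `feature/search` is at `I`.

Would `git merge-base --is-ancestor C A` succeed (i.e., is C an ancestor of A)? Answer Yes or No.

Ancestors of A (commits reachable by following parents): {A, C, H}.
C is in that set, so it is an ancestor of A.

Yes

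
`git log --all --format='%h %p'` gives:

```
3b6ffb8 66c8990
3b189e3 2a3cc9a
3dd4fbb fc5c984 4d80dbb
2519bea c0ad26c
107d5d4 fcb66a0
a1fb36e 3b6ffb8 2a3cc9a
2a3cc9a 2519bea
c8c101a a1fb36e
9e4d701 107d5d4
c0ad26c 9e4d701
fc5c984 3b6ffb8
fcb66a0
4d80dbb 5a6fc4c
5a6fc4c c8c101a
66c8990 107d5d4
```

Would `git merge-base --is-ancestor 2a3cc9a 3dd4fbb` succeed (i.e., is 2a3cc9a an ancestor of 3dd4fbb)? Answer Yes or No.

Yes

Ancestors of 3dd4fbb (commits reachable by following parents): {107d5d4, 2519bea, 2a3cc9a, 3b6ffb8, 3dd4fbb, 4d80dbb, 5a6fc4c, 66c8990, 9e4d701, a1fb36e, c0ad26c, c8c101a, fc5c984, fcb66a0}.
2a3cc9a is in that set, so it is an ancestor of 3dd4fbb.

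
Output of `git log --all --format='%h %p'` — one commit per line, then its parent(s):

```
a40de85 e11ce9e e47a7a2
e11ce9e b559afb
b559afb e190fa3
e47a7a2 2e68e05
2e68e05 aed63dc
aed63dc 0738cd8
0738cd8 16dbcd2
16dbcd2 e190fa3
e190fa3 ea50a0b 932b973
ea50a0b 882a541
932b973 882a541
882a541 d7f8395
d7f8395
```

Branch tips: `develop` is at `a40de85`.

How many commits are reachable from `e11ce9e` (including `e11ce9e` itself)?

Walking parent pointers from e11ce9e: reachable set = {882a541, 932b973, b559afb, d7f8395, e11ce9e, e190fa3, ea50a0b}.
That is 7 commits.

7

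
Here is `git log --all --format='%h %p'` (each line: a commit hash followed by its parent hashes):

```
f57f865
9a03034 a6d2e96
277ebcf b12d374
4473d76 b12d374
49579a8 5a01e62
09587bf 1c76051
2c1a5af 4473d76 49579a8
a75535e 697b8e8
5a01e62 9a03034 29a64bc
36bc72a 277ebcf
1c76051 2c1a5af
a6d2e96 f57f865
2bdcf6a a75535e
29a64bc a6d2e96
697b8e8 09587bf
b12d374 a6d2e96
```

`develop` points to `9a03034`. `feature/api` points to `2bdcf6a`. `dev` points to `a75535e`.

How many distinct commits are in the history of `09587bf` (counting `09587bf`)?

11

Walking parent pointers from 09587bf: reachable set = {09587bf, 1c76051, 29a64bc, 2c1a5af, 4473d76, 49579a8, 5a01e62, 9a03034, a6d2e96, b12d374, f57f865}.
That is 11 commits.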